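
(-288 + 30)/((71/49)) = -12642/71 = -178.06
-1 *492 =-492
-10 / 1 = -10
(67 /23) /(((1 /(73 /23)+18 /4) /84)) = 821688 /16169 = 50.82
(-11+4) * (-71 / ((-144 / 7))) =-3479 / 144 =-24.16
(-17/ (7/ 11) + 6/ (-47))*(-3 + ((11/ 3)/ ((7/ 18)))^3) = -2529790077/ 112847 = -22417.88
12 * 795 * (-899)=-8576460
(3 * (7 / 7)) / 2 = 3 / 2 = 1.50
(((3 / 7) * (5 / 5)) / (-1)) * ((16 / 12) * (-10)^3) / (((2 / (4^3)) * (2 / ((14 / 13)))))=128000 / 13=9846.15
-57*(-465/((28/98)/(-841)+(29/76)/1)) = 3952885020/56857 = 69523.28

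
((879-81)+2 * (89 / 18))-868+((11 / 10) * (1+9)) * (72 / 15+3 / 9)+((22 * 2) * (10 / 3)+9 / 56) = 143.18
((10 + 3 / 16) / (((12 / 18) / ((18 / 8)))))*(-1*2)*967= -4255767 / 64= -66496.36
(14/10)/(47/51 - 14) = -357/3335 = -0.11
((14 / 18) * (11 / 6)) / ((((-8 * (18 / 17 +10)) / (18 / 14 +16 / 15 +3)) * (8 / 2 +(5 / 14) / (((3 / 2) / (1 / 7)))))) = -2574803 / 120402720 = -0.02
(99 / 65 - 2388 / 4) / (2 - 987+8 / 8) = 6451 / 10660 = 0.61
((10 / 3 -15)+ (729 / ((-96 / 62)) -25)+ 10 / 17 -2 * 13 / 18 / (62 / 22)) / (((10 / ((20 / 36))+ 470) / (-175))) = 6738521125 / 37033344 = 181.96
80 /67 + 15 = 1085 /67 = 16.19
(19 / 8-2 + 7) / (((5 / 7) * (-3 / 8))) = -413 / 15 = -27.53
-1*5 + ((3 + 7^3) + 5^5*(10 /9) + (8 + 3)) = 34418 /9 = 3824.22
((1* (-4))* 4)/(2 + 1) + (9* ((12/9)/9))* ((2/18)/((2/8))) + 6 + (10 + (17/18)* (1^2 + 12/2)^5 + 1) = 857819/54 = 15885.54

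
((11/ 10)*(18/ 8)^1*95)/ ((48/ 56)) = 4389/ 16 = 274.31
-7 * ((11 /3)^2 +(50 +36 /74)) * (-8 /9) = 1192184 /2997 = 397.79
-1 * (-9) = 9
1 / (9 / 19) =19 / 9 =2.11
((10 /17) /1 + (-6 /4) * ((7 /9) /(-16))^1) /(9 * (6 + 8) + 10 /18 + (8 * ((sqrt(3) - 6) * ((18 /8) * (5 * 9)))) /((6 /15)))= -350279007 /5827963743424 - 58994325 * sqrt(3) /5827963743424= -0.00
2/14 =1/7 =0.14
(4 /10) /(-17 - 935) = -1 /2380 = -0.00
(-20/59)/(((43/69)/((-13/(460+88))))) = 4485/347569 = 0.01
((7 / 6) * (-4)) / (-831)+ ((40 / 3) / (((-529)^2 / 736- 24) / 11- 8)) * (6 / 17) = 24081878 / 121252041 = 0.20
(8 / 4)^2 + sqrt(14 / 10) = sqrt(35) / 5 + 4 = 5.18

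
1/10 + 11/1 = 111/10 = 11.10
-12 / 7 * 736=-8832 / 7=-1261.71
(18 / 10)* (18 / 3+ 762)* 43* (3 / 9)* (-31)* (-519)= 1593969408 / 5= 318793881.60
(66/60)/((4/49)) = 13.48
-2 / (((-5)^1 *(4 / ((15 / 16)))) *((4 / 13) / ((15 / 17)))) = 585 / 2176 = 0.27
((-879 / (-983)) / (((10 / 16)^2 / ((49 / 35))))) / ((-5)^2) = 393792 / 3071875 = 0.13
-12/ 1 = -12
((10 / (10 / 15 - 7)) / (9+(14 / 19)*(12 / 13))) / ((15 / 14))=-364 / 2391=-0.15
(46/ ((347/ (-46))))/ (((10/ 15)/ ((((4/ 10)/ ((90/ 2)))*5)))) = -2116/ 5205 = -0.41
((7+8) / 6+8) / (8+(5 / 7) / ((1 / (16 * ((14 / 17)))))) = 357 / 592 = 0.60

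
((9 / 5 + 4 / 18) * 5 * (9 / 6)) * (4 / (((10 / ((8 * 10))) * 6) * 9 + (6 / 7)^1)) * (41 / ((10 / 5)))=104468 / 639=163.49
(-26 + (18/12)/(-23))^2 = 1437601/2116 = 679.40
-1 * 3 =-3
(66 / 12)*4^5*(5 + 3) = 45056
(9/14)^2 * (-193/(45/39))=-67743/980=-69.13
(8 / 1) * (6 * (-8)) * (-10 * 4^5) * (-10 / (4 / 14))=-137625600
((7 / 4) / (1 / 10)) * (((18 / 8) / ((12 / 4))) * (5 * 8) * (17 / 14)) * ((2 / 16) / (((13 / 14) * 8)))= 8925 / 832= 10.73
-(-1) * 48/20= 12/5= 2.40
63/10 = 6.30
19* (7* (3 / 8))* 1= 399 / 8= 49.88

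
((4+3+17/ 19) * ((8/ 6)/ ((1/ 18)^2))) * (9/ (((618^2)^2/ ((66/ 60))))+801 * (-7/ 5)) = -8178703355379825/ 2138466739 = -3824564.21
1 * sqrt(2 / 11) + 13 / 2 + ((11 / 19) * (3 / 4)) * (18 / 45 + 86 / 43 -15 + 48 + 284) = sqrt(22) / 11 + 55171 / 380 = 145.61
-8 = -8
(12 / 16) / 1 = 3 / 4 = 0.75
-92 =-92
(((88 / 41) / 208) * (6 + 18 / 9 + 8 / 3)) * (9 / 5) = 528 / 2665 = 0.20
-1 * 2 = -2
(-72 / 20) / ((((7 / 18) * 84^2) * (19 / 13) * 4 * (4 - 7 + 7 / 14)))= 117 / 1303400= 0.00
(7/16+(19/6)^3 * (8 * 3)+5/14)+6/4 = 770521/1008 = 764.41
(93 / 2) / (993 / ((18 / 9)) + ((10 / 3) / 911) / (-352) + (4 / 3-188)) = 22366872 / 149032307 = 0.15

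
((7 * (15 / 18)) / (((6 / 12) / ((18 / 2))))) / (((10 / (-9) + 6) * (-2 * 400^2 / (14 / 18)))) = -147 / 2816000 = -0.00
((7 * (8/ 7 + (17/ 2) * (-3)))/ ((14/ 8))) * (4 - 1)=-292.29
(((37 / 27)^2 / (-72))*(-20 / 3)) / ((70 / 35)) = 6845 / 78732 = 0.09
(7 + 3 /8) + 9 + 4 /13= 16.68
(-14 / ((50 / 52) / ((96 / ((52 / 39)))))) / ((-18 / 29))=42224 / 25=1688.96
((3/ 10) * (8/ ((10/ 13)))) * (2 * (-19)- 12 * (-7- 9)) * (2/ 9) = 8008/ 75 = 106.77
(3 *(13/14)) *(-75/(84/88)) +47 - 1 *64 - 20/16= -46477/196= -237.13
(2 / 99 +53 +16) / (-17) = -4.06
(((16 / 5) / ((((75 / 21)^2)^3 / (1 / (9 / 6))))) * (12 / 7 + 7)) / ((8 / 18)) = 24605448 / 1220703125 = 0.02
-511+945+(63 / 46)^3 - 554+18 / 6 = -11138265 / 97336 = -114.43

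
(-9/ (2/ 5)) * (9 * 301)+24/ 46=-2803791/ 46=-60951.98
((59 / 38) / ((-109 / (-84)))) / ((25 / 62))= 153636 / 51775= 2.97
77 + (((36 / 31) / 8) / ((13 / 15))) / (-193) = 11977831 / 155558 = 77.00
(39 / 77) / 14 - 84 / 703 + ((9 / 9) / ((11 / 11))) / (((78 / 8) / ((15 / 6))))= 5116075 / 29555526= 0.17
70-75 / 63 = 1445 / 21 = 68.81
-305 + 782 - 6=471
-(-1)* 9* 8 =72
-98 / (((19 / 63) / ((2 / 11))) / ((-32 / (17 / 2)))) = 790272 / 3553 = 222.42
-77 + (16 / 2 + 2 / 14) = -482 / 7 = -68.86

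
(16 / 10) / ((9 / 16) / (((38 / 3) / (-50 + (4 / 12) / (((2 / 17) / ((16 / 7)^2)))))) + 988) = 119168 / 73469825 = 0.00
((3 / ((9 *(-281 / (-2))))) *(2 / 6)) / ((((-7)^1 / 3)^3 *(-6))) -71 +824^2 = 678905.00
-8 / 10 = -4 / 5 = -0.80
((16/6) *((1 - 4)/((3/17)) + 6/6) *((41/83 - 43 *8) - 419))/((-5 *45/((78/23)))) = -23402496/47725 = -490.36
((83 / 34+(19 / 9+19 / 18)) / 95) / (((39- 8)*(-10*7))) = -143 / 5256825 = -0.00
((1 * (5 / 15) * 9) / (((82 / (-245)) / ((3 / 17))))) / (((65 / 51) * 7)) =-189 / 1066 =-0.18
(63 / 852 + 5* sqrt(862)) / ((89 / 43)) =903 / 25276 + 215* sqrt(862) / 89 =70.96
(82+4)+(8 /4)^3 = 94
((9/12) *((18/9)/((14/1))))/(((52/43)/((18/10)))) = 1161/7280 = 0.16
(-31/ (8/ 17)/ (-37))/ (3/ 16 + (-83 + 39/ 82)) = -0.02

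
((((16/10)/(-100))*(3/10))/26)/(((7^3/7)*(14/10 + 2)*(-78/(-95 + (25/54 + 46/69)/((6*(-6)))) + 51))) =-184741/8639216472250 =-0.00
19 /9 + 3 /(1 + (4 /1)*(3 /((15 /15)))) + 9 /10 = 3793 /1170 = 3.24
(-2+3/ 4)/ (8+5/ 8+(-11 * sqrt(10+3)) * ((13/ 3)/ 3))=55890/ 16627927+102960 * sqrt(13)/ 16627927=0.03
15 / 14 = 1.07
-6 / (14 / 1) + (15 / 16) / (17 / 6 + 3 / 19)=-2199 / 19096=-0.12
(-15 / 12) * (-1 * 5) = 6.25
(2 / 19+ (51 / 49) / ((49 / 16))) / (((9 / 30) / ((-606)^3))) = -15063330316320 / 45619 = -330198608.39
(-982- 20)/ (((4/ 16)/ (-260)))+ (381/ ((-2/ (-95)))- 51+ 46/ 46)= 2120255/ 2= 1060127.50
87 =87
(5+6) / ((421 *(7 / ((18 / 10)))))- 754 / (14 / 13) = -10316506 / 14735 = -700.14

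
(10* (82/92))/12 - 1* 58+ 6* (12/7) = -90749/1932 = -46.97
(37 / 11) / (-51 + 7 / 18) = -666 / 10021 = -0.07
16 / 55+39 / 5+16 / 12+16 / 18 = 1021 / 99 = 10.31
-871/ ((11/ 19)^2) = -2598.60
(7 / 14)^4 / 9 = 1 / 144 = 0.01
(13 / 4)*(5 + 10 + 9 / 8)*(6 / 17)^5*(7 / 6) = 950859 / 2839714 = 0.33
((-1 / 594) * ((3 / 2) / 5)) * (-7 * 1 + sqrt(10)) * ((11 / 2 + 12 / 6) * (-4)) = -7 / 66 + sqrt(10) / 66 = -0.06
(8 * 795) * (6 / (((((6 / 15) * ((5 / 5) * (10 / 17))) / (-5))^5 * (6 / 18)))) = -31747115109375 / 64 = -496048673583.98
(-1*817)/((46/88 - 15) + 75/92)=59.80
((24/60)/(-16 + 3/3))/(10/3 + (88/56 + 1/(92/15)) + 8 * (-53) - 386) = 1288/38878225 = 0.00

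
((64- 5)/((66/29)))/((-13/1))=-1711/858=-1.99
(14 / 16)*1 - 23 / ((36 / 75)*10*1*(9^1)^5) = 619957 / 708588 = 0.87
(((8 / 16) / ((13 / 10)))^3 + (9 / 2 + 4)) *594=5082.80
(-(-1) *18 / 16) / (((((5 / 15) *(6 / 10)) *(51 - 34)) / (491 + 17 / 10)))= 44343 / 272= 163.03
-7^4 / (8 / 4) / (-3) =2401 / 6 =400.17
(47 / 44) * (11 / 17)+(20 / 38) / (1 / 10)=7693 / 1292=5.95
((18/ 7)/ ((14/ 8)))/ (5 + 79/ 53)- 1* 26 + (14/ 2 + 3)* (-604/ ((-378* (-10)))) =-1557137/ 56889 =-27.37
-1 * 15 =-15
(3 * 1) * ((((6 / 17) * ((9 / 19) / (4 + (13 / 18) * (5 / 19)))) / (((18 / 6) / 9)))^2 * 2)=51018336 / 593458321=0.09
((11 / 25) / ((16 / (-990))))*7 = -7623 / 40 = -190.58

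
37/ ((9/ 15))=185/ 3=61.67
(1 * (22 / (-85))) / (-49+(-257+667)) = -22 / 30685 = -0.00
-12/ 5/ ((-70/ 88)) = 528/ 175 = 3.02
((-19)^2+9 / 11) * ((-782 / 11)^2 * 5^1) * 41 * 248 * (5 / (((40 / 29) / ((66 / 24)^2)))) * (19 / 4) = 532652229634975 / 44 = 12105732491703.98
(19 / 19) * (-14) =-14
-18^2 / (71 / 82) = -374.20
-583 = -583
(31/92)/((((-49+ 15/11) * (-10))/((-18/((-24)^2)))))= -341/15426560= -0.00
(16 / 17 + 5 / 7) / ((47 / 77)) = 2.71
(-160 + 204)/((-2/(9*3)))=-594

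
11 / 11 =1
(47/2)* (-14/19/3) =-329/57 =-5.77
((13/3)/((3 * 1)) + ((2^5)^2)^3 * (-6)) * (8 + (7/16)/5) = -37514391838501/720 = -52103321997.92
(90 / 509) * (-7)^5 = -1512630 / 509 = -2971.77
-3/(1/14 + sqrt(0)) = -42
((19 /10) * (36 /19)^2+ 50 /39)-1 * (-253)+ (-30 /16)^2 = 62746393 /237120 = 264.62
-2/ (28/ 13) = -13/ 14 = -0.93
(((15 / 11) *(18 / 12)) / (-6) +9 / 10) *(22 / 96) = 41 / 320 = 0.13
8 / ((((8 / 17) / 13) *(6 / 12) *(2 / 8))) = 1768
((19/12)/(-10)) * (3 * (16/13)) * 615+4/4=-4661/13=-358.54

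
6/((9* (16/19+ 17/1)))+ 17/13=17783/13221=1.35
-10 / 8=-1.25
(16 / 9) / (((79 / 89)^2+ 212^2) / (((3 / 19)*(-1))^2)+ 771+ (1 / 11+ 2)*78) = 697048 / 707219466095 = 0.00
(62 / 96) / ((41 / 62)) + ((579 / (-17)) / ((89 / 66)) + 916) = 1327584889 / 1488792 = 891.72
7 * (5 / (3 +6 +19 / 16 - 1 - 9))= 560 / 3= 186.67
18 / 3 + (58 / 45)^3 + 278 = 26074612 / 91125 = 286.14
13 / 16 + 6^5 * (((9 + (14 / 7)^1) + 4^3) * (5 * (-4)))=-186623987 / 16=-11663999.19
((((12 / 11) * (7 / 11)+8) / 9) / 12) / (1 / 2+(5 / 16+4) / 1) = 4208 / 251559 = 0.02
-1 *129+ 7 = -122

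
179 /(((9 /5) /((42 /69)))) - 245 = -38185 /207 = -184.47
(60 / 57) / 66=10 / 627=0.02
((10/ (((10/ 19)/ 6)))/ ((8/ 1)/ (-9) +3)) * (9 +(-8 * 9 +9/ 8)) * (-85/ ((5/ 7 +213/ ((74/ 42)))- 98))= 98076825/ 8152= 12031.01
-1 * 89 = -89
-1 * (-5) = 5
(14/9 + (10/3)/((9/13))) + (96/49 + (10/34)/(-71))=13294525/1596861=8.33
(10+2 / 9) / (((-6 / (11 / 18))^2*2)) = 2783 / 52488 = 0.05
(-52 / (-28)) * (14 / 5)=26 / 5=5.20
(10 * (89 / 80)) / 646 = 89 / 5168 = 0.02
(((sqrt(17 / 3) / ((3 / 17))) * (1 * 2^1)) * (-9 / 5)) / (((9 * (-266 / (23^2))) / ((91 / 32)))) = 116909 * sqrt(51) / 27360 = 30.52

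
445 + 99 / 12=1813 / 4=453.25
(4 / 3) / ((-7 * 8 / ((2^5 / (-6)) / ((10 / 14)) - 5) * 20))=187 / 12600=0.01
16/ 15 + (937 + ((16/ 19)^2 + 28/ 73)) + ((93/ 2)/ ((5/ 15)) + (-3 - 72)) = 793483061/ 790590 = 1003.66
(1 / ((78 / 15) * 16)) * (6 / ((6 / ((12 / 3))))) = 5 / 104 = 0.05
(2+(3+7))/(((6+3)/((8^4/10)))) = 8192/15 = 546.13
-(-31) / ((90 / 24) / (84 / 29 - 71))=-48980 / 87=-562.99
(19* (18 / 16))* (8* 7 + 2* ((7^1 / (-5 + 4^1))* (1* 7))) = -897.75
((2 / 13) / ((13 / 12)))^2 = 576 / 28561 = 0.02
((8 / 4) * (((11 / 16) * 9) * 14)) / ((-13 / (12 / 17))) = -2079 / 221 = -9.41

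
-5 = -5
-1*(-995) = 995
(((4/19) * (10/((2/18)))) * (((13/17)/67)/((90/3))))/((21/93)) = 4836/151487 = 0.03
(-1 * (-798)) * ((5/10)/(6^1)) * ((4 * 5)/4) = 665/2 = 332.50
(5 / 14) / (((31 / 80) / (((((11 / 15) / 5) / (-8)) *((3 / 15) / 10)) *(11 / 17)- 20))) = -10200121 / 553350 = -18.43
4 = 4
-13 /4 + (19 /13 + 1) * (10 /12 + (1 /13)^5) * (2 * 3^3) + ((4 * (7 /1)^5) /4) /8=85275991013 /38614472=2208.39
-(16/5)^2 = -256/25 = -10.24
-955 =-955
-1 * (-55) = 55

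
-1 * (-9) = 9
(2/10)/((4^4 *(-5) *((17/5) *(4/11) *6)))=-11/522240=-0.00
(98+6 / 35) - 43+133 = 6586 / 35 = 188.17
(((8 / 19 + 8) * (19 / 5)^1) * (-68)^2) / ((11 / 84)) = 12429312 / 11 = 1129937.45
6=6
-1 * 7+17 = 10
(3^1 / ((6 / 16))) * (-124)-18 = -1010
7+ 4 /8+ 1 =8.50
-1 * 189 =-189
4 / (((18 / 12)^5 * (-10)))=-0.05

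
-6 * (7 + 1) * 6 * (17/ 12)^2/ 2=-289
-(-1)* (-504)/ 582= -84/ 97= -0.87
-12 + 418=406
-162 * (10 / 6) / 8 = -135 / 4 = -33.75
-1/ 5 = -0.20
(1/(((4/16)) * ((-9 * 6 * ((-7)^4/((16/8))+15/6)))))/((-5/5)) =2/32481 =0.00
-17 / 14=-1.21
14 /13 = 1.08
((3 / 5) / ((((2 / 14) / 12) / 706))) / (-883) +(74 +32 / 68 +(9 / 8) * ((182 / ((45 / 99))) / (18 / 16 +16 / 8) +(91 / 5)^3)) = 104483411313 / 15011000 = 6960.46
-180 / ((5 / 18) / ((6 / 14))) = -277.71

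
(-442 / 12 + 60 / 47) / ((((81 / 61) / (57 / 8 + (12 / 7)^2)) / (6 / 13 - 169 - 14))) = 90887685965 / 1847664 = 49190.59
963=963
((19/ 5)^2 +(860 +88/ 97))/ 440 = 2122717/ 1067000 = 1.99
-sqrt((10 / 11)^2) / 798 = -0.00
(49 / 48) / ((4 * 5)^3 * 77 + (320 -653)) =49 / 29552016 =0.00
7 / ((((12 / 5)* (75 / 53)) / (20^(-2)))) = 371 / 72000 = 0.01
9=9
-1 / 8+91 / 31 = 697 / 248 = 2.81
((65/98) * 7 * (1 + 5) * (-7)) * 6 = -1170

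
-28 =-28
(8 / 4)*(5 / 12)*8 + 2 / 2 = 23 / 3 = 7.67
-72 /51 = -24 /17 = -1.41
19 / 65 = 0.29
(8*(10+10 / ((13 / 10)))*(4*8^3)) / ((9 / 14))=450910.09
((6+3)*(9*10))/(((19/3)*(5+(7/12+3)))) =29160/1957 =14.90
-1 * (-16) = 16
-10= -10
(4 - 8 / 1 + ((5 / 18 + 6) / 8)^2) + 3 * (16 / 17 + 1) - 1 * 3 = -197647 / 352512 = -0.56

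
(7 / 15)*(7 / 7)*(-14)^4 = 268912 / 15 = 17927.47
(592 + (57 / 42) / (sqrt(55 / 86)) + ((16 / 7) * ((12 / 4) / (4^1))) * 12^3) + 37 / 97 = 19 * sqrt(4730) / 770 + 2413619 / 679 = 3556.36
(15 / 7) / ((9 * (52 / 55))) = 275 / 1092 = 0.25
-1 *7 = -7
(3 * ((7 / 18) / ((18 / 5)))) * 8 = 70 / 27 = 2.59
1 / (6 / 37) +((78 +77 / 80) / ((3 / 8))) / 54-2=13067 / 1620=8.07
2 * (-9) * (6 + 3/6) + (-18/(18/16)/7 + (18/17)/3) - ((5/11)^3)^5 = -59120596973331505478/497092532160462469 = -118.93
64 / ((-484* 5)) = -16 / 605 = -0.03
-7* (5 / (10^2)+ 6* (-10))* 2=8393 / 10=839.30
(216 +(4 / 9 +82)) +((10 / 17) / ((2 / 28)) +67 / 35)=308.59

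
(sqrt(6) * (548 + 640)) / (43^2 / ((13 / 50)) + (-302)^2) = 2574 * sqrt(6) / 213017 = 0.03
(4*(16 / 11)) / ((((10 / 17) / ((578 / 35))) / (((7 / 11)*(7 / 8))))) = 275128 / 3025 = 90.95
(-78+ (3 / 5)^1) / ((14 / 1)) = -5.53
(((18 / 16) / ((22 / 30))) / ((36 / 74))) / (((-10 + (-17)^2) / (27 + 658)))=126725 / 16368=7.74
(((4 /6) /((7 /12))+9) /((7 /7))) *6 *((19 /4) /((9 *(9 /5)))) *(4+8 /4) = 6745 /63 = 107.06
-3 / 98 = -0.03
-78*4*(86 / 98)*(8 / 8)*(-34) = 456144 / 49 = 9309.06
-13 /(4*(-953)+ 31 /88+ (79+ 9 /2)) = 1144 /328077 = 0.00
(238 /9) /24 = 119 /108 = 1.10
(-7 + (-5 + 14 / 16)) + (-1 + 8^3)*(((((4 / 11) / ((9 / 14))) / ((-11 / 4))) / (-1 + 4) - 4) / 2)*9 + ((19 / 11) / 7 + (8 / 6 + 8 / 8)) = -63451879 / 6776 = -9364.21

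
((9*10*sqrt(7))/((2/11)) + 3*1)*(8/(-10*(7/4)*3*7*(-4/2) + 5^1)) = 14.19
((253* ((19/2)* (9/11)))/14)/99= 437/308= 1.42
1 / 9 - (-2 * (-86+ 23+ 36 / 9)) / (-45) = 41 / 15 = 2.73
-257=-257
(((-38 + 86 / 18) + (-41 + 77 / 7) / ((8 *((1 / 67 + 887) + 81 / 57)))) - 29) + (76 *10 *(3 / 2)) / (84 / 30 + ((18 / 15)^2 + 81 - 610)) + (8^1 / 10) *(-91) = -40713251380781 / 296746270020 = -137.20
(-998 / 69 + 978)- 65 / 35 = 464491 / 483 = 961.68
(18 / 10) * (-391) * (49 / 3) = -57477 / 5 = -11495.40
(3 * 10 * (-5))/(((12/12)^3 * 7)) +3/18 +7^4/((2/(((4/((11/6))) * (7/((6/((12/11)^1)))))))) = 16833403/5082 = 3312.36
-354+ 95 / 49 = -17251 / 49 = -352.06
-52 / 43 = -1.21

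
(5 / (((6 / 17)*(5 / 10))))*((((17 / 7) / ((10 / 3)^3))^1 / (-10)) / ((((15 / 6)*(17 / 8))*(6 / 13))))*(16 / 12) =-442 / 4375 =-0.10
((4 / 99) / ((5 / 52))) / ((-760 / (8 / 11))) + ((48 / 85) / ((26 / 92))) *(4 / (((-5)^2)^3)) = 39092912 / 357243046875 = 0.00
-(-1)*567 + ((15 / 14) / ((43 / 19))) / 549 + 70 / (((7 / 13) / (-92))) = -1255121143 / 110166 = -11393.00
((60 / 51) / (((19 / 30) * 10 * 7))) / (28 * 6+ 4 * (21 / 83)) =415 / 2643109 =0.00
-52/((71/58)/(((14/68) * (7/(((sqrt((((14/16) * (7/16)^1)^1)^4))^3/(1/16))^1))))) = -414515883671552/340947625543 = -1215.78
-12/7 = -1.71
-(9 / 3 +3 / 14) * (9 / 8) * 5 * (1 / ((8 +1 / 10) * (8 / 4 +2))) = -125 / 224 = -0.56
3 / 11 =0.27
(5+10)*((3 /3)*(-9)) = -135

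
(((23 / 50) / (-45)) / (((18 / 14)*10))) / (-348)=161 / 70470000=0.00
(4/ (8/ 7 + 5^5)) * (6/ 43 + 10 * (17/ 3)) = 205184/ 2822907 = 0.07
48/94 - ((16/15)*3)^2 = -11432/1175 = -9.73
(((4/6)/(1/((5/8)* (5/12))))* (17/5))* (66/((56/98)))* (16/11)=595/6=99.17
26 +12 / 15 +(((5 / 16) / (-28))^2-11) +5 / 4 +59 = 76317821 / 1003520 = 76.05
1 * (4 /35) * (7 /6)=2 /15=0.13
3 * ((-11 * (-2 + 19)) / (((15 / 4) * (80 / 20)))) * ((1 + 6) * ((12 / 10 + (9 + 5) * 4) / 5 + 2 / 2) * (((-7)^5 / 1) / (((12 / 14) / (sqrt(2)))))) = 47894790251 * sqrt(2) / 750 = 90311282.59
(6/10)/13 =0.05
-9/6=-3/2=-1.50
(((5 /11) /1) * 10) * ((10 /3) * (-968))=-44000 /3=-14666.67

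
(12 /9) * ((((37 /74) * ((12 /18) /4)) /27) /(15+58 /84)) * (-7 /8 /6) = -0.00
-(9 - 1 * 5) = -4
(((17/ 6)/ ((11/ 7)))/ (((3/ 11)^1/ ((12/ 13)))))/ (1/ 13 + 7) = 119/ 138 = 0.86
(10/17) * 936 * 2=18720/17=1101.18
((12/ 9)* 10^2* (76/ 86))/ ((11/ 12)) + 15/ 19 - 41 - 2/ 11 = 792194/ 8987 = 88.15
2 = 2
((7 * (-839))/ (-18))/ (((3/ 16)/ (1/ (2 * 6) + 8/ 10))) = 622538/ 405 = 1537.13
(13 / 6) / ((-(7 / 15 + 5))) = -65 / 164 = -0.40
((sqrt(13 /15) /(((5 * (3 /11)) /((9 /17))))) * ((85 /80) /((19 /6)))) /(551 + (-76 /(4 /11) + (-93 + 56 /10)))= 33 * sqrt(195) /967480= 0.00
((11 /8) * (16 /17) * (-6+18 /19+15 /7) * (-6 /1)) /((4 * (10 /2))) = 12771 /11305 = 1.13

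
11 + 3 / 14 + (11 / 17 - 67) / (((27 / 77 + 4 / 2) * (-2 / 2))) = 1699073 / 43078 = 39.44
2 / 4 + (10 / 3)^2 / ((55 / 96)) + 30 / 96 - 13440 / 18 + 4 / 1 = -127153 / 176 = -722.46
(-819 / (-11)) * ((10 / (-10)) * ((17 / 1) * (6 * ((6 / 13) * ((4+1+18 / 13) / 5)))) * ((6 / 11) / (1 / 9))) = -172807992 / 7865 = -21971.77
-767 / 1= -767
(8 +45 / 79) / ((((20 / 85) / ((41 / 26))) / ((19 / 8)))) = 8965511 / 65728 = 136.40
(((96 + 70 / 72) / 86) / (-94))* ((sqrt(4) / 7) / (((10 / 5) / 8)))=-3491 / 254646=-0.01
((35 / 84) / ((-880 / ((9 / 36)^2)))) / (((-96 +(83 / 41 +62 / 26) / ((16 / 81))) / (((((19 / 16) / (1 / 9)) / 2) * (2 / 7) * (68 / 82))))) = 4199 / 8257199104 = 0.00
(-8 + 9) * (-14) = -14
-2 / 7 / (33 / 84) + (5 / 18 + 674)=133363 / 198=673.55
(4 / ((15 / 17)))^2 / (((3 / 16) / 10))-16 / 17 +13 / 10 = 5032559 / 4590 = 1096.42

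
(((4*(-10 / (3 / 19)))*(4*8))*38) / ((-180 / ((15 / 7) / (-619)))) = -5.92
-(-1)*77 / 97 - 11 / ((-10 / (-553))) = -589281 / 970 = -607.51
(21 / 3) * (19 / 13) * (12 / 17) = 1596 / 221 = 7.22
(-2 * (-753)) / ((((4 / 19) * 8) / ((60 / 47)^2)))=3219075 / 2209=1457.25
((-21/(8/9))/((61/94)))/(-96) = 2961/7808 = 0.38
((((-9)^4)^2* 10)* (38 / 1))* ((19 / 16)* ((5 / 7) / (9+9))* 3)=129498885675 / 56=2312480101.34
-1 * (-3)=3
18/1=18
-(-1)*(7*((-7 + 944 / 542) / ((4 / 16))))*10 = -399000 / 271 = -1472.32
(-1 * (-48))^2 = 2304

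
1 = 1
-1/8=-0.12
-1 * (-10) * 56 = 560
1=1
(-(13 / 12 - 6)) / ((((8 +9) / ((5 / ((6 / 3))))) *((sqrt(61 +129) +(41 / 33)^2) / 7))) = -1260069195 / 30259895144 +816308955 *sqrt(190) / 30259895144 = 0.33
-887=-887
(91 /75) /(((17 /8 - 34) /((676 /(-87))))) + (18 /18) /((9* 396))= 65022521 /219631500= 0.30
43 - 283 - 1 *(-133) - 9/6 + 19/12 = -1283/12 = -106.92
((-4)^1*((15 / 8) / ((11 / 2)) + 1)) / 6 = -59 / 66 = -0.89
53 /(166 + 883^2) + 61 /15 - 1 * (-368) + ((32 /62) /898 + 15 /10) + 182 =7236687599213 /13025762094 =555.57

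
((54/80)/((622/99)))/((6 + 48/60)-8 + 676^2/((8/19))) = 0.00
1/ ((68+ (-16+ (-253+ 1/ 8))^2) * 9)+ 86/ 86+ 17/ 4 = 875288173/ 166721508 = 5.25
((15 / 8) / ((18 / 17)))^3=614125 / 110592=5.55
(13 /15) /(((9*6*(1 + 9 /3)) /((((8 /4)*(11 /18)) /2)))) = 143 /58320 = 0.00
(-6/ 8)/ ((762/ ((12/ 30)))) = -1/ 2540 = -0.00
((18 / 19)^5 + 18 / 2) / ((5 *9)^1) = 2686051 / 12380495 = 0.22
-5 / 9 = -0.56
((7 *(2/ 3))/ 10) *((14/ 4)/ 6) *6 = 49/ 30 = 1.63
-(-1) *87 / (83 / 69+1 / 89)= 534267 / 7456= 71.66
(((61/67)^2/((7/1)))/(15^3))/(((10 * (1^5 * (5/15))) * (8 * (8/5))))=3721/4524912000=0.00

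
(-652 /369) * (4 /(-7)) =2608 /2583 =1.01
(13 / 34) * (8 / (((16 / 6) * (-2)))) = -39 / 68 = -0.57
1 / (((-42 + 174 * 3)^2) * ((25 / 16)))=1 / 360000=0.00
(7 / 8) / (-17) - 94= -12791 / 136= -94.05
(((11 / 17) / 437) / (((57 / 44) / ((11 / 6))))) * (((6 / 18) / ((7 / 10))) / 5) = 5324 / 26677539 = 0.00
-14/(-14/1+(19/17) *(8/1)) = 119/43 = 2.77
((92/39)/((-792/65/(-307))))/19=35305/11286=3.13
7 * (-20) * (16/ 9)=-2240/ 9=-248.89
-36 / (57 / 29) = -348 / 19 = -18.32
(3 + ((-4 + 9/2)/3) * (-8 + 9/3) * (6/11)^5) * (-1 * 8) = -3813384/161051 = -23.68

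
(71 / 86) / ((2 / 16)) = 284 / 43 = 6.60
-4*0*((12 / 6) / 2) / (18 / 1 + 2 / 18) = 0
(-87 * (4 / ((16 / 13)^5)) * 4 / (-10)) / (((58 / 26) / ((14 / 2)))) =101362989 / 655360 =154.67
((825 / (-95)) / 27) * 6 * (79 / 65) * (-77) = 133826 / 741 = 180.60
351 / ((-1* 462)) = -117 / 154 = -0.76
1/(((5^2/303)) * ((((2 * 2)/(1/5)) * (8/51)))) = 15453/4000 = 3.86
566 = 566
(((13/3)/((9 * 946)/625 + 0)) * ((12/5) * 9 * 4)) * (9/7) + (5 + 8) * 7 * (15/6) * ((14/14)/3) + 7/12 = 111.75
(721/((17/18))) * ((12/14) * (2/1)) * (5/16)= 13905/34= 408.97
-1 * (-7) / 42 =1 / 6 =0.17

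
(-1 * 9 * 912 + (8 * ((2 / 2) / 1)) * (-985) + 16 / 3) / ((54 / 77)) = -1857548 / 81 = -22932.69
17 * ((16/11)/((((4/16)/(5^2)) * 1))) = 27200/11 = 2472.73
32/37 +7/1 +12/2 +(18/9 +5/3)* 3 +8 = 1216/37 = 32.86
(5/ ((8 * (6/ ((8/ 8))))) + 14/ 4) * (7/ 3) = 1211/ 144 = 8.41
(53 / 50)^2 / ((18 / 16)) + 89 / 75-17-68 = -465832 / 5625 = -82.81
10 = 10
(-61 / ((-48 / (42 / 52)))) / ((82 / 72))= 3843 / 4264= 0.90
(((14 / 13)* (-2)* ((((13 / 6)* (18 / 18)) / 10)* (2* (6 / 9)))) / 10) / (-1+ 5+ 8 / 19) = -19 / 1350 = -0.01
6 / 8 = 3 / 4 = 0.75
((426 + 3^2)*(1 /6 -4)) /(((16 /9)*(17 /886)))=-13296645 /272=-48884.72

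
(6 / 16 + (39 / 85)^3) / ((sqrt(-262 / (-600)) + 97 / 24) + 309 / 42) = 18635043861 / 448913156369- 1362353076 * sqrt(393) / 11222828909225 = 0.04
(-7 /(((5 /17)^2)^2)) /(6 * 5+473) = -584647 /314375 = -1.86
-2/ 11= -0.18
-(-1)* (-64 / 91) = -64 / 91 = -0.70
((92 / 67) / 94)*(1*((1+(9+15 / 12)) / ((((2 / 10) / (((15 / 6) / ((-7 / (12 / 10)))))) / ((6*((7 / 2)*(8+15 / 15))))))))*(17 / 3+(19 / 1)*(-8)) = 9739.48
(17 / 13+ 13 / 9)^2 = 103684 / 13689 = 7.57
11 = 11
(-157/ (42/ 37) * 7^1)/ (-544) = 5809/ 3264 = 1.78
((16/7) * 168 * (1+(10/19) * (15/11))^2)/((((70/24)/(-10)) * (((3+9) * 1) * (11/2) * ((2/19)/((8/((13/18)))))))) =-6193.55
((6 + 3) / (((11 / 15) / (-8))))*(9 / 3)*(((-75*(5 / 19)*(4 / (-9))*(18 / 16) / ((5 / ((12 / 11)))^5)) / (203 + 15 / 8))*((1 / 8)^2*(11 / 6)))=-5038848 / 25076445955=-0.00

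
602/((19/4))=2408/19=126.74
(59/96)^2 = 3481/9216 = 0.38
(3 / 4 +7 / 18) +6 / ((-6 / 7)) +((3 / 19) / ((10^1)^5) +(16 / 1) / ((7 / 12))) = 2581625189 / 119700000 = 21.57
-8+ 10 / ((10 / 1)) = -7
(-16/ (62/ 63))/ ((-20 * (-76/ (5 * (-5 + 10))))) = -315/ 1178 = -0.27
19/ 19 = 1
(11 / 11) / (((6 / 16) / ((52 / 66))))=208 / 99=2.10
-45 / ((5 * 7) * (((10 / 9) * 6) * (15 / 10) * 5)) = -9 / 350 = -0.03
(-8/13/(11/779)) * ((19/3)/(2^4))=-14801/858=-17.25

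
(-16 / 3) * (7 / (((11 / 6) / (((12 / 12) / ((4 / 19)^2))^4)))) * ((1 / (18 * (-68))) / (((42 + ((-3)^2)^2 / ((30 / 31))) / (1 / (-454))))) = -594424706435 / 7868015198208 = -0.08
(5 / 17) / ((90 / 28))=14 / 153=0.09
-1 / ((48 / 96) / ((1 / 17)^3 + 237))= -2328764 / 4913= -474.00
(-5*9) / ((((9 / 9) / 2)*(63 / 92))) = -920 / 7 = -131.43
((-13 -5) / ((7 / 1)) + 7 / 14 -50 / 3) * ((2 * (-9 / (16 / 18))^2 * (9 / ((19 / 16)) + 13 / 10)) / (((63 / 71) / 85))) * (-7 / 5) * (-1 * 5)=-55629520767 / 2432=-22873980.58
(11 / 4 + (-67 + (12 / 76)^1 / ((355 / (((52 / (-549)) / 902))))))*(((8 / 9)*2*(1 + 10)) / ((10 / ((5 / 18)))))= -143068066949 / 4099226535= -34.90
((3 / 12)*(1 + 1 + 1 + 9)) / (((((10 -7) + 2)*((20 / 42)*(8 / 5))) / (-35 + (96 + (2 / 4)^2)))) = 3087 / 64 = 48.23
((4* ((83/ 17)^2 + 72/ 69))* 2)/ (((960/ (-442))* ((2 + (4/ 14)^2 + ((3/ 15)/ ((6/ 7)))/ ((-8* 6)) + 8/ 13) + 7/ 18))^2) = 816561559804536/ 183707878029503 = 4.44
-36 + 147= 111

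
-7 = -7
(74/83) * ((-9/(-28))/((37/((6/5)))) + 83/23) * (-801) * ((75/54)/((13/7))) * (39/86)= -287813985/328348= -876.55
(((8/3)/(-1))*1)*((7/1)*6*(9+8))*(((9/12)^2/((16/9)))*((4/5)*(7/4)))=-67473/80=-843.41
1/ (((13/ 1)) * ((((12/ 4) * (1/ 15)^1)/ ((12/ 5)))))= 12/ 13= 0.92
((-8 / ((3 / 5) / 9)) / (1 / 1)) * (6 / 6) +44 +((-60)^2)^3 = 46655999924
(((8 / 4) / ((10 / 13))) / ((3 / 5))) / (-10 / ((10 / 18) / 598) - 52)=-1 / 2496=-0.00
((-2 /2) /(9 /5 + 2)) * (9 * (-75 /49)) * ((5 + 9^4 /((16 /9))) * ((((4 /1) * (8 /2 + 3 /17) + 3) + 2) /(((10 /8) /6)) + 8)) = 3398228100 /2261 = 1502975.72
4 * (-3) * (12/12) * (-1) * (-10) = -120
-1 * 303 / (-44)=303 / 44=6.89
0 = 0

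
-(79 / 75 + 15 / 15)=-154 / 75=-2.05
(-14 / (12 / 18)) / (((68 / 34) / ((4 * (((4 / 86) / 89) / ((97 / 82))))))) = -6888 / 371219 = -0.02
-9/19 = -0.47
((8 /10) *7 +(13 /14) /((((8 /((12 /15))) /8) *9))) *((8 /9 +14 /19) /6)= 49762 /32319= 1.54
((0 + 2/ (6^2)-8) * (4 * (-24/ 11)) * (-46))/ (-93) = 9568/ 279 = 34.29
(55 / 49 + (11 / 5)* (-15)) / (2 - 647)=0.05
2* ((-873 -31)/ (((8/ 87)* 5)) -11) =-19772/ 5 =-3954.40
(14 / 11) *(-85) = -1190 / 11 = -108.18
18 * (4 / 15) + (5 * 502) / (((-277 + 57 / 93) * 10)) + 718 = 30925847 / 42840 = 721.89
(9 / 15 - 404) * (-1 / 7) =57.63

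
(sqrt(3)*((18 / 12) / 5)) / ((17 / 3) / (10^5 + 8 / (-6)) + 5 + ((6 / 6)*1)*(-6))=-149998*sqrt(3) / 499965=-0.52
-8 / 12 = -0.67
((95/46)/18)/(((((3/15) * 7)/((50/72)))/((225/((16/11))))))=8.80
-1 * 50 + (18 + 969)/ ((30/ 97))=31413/ 10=3141.30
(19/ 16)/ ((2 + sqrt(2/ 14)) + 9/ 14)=4921/ 10728 - 133 * sqrt(7)/ 5364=0.39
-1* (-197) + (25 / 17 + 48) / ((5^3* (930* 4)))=1557285841 / 7905000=197.00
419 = 419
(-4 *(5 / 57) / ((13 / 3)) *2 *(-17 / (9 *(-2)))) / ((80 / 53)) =-0.10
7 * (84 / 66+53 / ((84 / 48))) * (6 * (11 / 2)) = 7290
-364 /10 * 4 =-728 /5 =-145.60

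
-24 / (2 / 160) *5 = -9600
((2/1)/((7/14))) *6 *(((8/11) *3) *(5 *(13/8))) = 4680/11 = 425.45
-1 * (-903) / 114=301 / 38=7.92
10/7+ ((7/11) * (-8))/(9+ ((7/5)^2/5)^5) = 0.86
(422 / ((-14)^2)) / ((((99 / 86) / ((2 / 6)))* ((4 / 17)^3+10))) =44575649 / 715920282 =0.06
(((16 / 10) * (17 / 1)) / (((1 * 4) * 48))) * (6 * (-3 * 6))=-153 / 10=-15.30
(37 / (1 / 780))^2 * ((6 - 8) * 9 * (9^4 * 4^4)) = -25181126901964800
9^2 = 81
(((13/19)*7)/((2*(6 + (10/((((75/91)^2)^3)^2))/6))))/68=1729528820514678955078125/1127942756545541379501869704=0.00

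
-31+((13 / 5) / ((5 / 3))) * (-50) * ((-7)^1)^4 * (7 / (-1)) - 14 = 1310901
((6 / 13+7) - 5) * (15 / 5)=96 / 13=7.38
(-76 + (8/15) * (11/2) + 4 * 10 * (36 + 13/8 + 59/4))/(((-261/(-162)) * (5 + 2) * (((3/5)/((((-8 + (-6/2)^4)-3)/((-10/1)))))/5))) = -303290/29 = -10458.28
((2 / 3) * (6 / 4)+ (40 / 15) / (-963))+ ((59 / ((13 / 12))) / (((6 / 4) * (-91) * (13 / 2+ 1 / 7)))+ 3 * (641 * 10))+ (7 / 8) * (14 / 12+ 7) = 4658839157923 / 242167536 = 19238.08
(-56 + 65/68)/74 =-3743/5032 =-0.74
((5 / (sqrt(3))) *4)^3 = 8000 *sqrt(3) / 9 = 1539.60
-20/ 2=-10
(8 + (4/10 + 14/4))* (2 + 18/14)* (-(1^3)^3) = -391/10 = -39.10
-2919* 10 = -29190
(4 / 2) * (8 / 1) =16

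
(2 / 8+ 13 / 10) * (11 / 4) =341 / 80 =4.26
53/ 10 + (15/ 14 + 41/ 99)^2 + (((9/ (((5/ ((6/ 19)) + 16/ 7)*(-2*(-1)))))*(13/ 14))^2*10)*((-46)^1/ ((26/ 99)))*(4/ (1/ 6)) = -12394269323564521/ 5562445622580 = -2228.21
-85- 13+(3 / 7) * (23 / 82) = -56183 / 574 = -97.88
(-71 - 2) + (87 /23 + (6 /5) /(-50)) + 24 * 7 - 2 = 278181 /2875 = 96.76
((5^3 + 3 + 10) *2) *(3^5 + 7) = 69000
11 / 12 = 0.92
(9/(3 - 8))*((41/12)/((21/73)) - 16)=1039/140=7.42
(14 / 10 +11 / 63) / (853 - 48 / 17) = 8432 / 4552695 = 0.00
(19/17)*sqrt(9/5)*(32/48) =38*sqrt(5)/85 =1.00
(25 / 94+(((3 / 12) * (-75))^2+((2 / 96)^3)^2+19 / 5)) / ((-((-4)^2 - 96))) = 1022143314788587 / 229935100723200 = 4.45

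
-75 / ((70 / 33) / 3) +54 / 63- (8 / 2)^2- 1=-1711 / 14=-122.21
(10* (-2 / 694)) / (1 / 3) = -0.09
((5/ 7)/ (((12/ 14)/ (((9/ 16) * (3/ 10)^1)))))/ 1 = 9/ 64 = 0.14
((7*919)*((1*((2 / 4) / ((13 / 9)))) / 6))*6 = 57897 / 26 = 2226.81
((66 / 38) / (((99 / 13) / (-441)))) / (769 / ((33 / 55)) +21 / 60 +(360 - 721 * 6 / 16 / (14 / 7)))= -458640 / 6871141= -0.07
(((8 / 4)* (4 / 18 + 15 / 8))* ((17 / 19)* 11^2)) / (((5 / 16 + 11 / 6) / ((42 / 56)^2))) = 931821 / 7828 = 119.04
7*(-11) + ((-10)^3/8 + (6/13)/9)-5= -8071/39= -206.95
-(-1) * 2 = 2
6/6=1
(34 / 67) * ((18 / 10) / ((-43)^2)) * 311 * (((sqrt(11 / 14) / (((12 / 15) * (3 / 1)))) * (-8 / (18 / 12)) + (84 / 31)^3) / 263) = 56405268864 / 4853136965695- 21148 * sqrt(154) / 228068603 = 0.01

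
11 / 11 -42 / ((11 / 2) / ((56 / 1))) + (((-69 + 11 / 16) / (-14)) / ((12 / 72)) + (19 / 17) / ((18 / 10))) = -396.74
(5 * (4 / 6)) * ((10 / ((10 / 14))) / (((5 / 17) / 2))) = 952 / 3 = 317.33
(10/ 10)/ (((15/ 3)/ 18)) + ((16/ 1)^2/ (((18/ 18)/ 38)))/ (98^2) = 4.61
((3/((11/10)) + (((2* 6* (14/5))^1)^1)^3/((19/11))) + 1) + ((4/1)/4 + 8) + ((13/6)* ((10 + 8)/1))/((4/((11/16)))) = 36751685833/1672000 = 21980.67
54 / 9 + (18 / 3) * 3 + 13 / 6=157 / 6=26.17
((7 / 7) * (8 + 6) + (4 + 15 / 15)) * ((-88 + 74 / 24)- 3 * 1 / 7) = -136211 / 84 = -1621.56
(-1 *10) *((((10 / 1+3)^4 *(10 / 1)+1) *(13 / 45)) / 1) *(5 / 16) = -18564715 / 72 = -257843.26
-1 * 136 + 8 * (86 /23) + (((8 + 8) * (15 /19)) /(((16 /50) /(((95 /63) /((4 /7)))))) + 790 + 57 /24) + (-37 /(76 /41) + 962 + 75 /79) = 1733.44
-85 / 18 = -4.72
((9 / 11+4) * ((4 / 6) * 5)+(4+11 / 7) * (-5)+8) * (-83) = 72791 / 231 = 315.11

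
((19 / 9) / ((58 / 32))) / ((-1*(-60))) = 76 / 3915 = 0.02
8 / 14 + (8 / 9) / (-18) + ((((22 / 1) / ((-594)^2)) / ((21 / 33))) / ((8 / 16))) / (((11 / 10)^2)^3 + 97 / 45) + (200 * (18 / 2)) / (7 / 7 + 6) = 257.66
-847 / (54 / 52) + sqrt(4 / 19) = -22022 / 27 + 2 * sqrt(19) / 19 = -815.17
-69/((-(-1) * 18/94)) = -1081/3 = -360.33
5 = 5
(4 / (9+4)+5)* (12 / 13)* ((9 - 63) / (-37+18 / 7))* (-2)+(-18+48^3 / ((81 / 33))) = 1833726734 / 40729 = 45022.63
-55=-55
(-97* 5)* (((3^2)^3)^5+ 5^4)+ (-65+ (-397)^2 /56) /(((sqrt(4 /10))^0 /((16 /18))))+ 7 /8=-16776009443122514789 /168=-99857199066205445.17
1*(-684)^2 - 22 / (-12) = 2807147 / 6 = 467857.83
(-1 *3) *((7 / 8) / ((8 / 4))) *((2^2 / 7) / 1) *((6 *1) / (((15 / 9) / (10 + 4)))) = -189 / 5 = -37.80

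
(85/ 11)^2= 7225/ 121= 59.71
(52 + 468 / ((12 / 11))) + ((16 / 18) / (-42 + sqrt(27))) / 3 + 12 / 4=7566260 / 15633 - 8 * sqrt(3) / 15633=483.99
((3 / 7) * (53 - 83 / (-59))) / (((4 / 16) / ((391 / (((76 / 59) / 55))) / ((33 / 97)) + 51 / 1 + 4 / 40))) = 4581670.92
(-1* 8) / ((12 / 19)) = -38 / 3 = -12.67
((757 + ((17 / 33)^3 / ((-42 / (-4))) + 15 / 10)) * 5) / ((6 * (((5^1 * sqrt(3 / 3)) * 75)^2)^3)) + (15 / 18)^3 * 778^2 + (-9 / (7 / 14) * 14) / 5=1764058265253976136398770911 / 5036860958862304687500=350229.69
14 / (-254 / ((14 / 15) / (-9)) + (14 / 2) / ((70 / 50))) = 49 / 8590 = 0.01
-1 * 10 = -10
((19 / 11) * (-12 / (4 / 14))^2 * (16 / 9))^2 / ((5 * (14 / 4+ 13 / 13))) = 7100506112 / 5445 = 1304041.53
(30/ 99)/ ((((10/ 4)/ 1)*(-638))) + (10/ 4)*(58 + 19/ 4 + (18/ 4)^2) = 4368701/ 21054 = 207.50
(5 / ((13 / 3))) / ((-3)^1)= -5 / 13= -0.38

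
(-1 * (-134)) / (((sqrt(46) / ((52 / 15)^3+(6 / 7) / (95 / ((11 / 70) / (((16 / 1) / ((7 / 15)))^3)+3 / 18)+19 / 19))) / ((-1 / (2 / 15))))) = -433797582141702589 * sqrt(46) / 476570323525275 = -6173.61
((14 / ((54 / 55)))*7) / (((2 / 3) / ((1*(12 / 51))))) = 35.23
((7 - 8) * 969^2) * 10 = -9389610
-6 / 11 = -0.55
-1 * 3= -3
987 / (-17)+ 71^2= 4982.94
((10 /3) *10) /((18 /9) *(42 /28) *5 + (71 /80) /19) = 152000 /68613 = 2.22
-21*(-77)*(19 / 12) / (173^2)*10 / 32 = 51205 / 1915456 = 0.03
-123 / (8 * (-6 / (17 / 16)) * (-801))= -0.00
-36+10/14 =-247/7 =-35.29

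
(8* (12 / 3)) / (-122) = -16 / 61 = -0.26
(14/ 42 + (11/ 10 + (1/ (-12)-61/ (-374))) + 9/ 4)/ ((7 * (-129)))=-7037/ 1688610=-0.00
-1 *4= -4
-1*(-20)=20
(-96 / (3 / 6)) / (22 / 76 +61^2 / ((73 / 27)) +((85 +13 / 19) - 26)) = -532608 / 3984113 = -0.13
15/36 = 5/12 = 0.42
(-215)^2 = 46225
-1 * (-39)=39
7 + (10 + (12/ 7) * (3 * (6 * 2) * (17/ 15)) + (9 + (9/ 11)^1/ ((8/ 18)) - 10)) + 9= 149047/ 1540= 96.78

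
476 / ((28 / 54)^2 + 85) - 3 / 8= 2589549 / 497288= 5.21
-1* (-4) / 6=2 / 3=0.67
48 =48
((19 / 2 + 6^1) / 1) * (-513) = -7951.50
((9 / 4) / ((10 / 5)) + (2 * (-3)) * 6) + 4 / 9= -2479 / 72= -34.43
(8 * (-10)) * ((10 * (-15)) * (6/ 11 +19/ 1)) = 2580000/ 11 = 234545.45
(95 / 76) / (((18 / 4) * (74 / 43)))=0.16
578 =578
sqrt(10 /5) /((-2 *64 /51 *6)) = -17 *sqrt(2) /256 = -0.09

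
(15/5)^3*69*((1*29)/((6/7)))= 126063/2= 63031.50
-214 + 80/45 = -1910/9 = -212.22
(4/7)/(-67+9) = -2/203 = -0.01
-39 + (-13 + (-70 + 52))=-70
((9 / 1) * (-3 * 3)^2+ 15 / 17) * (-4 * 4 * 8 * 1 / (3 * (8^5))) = -517 / 544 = -0.95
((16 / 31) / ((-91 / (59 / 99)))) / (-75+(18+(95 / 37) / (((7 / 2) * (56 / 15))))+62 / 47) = 45965248 / 754512474573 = 0.00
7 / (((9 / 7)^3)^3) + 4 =1832157205 / 387420489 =4.73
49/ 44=1.11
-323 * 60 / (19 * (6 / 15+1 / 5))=-1700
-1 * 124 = -124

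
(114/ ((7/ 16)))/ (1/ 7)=1824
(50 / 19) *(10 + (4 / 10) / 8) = 1005 / 38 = 26.45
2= 2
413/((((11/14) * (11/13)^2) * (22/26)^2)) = 165139702/161051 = 1025.39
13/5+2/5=3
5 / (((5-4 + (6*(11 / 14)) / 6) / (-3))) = -42 / 5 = -8.40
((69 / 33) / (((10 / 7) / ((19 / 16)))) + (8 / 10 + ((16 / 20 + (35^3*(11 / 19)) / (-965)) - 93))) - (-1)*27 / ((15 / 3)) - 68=-1148698327 / 6453920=-177.98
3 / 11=0.27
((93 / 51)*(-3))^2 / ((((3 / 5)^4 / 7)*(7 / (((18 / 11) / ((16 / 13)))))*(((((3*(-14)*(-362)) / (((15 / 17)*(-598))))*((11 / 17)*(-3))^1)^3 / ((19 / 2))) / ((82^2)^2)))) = 1400745910244473204140625 / 1858883528601198792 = 753541.51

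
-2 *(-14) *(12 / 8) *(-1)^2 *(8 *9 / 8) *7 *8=21168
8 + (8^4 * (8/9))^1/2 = 1828.44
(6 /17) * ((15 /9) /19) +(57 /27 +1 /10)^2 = 12872123 /2616300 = 4.92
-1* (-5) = 5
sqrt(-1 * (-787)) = sqrt(787) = 28.05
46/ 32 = 23/ 16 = 1.44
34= 34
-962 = -962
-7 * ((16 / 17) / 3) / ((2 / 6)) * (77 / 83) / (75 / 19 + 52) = -163856 / 1499893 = -0.11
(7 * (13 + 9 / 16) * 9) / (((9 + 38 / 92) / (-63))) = -19809279 / 3464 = -5718.61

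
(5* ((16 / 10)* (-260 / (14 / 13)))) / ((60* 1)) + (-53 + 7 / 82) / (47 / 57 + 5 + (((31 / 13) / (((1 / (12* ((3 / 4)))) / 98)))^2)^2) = -1765861019628460875821831 / 54856629307980123165528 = -32.19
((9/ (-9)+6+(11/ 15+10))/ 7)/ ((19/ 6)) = 472/ 665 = 0.71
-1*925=-925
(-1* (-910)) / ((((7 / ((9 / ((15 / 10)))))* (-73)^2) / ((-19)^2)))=281580 / 5329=52.84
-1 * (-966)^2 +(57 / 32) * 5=-29860707 / 32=-933147.09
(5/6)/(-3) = -5/18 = -0.28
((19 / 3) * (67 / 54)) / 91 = 1273 / 14742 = 0.09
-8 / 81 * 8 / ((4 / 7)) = -112 / 81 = -1.38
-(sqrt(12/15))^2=-0.80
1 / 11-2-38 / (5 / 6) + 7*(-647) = -251708 / 55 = -4576.51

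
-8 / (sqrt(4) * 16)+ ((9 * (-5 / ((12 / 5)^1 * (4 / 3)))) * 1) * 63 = -14179 / 16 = -886.19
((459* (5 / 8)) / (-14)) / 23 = -2295 / 2576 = -0.89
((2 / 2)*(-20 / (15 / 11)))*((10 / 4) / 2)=-55 / 3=-18.33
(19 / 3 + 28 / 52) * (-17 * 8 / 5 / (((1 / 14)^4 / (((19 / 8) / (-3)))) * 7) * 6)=950126464 / 195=4872443.41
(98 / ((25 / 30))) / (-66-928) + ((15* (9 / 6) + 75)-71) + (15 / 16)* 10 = 101549 / 2840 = 35.76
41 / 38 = 1.08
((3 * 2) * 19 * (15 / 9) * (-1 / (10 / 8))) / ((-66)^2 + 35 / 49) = -1064 / 30497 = -0.03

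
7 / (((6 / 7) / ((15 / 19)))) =245 / 38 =6.45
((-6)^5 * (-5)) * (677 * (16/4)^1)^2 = 285117304320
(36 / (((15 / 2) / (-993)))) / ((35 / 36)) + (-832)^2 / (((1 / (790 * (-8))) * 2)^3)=-3822486401844057952 / 175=-21842779439108902.58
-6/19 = -0.32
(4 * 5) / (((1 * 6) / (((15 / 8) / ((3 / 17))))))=425 / 12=35.42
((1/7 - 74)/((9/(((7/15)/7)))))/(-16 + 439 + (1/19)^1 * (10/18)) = -9823/7595490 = -0.00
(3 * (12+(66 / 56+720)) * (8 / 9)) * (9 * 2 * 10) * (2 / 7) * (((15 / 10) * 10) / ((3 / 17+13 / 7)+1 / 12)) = 15076497600 / 21161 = 712466.22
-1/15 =-0.07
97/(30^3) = 97/27000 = 0.00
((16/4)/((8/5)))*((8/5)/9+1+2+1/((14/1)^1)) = 8.12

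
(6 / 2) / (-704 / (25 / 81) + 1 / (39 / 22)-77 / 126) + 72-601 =-7058935889 / 13343891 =-529.00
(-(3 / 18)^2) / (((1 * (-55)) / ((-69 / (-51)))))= 23 / 33660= 0.00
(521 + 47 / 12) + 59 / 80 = 126157 / 240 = 525.65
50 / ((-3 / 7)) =-350 / 3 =-116.67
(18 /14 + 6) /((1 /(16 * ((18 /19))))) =14688 /133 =110.44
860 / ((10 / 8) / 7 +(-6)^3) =-24080 / 6043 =-3.98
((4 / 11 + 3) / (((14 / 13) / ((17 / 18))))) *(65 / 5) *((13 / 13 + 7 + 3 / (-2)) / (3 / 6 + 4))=1381913 / 24948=55.39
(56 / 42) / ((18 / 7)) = 0.52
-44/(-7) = 44/7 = 6.29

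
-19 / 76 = -0.25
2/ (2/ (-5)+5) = 10/ 23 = 0.43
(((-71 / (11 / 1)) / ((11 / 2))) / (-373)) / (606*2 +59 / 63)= 8946 / 3448838195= 0.00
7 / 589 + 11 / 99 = 652 / 5301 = 0.12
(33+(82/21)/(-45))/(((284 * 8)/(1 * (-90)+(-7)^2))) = -1275223/2147040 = -0.59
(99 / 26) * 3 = 297 / 26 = 11.42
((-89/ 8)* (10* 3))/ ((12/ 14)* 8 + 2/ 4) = -9345/ 206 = -45.36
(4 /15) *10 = 8 /3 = 2.67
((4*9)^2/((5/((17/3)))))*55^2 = 4443120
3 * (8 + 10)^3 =17496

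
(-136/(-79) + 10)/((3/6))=1852/79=23.44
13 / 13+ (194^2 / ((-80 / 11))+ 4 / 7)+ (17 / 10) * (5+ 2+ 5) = -721417 / 140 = -5152.98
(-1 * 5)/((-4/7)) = 35/4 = 8.75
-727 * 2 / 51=-1454 / 51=-28.51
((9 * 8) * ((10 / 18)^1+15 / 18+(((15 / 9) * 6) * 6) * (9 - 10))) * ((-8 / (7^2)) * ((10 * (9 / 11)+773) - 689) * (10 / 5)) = 68465280 / 539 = 127022.78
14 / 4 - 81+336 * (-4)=-2843 / 2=-1421.50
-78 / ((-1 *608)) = 39 / 304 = 0.13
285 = 285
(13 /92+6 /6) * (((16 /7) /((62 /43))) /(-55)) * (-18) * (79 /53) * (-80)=-70.61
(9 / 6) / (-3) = -1 / 2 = -0.50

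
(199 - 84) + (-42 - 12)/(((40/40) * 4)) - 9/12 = 403/4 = 100.75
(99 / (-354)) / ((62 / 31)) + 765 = 180507 / 236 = 764.86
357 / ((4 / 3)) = 1071 / 4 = 267.75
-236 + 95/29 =-232.72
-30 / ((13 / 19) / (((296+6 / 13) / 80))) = -109839 / 676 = -162.48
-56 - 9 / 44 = -2473 / 44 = -56.20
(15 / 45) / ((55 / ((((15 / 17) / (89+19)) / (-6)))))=-1 / 121176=-0.00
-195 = -195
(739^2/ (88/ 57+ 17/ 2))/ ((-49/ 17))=-18864.32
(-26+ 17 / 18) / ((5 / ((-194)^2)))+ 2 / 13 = -110329844 / 585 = -188598.02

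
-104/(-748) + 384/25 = 72458/4675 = 15.50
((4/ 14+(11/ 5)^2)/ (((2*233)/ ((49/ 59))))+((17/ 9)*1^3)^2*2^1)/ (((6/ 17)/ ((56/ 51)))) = 5569156586/ 250539075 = 22.23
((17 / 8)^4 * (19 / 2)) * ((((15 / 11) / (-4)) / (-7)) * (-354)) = -4213216845 / 1261568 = -3339.67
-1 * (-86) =86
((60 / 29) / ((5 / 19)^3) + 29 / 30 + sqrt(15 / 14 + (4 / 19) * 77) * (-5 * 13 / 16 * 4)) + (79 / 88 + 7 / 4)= 22421107 / 191400 - 65 * sqrt(1222802) / 1064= 49.59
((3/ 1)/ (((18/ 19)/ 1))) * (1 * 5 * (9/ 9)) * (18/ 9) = 95/ 3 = 31.67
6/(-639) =-2/213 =-0.01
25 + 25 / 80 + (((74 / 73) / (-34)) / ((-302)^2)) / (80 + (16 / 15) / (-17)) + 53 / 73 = 3533804958493 / 135714470528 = 26.04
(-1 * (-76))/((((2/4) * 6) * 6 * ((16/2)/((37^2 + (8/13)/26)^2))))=989174.73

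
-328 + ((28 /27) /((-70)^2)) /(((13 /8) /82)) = -20146744 /61425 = -327.99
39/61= 0.64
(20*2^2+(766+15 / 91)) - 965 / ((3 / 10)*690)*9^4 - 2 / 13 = -29740.29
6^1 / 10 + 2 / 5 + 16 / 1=17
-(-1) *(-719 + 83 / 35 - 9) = -25397 / 35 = -725.63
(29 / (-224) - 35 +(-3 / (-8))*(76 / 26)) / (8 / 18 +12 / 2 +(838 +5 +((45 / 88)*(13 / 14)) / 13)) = -1962279 / 48979034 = -0.04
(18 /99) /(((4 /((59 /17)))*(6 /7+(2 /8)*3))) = 826 /8415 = 0.10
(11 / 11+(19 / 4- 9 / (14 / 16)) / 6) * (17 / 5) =221 / 840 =0.26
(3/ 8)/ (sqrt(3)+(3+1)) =3/ 26 -3 * sqrt(3)/ 104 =0.07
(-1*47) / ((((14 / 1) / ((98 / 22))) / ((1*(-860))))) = 141470 / 11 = 12860.91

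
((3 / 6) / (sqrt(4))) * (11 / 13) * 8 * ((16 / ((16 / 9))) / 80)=99 / 520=0.19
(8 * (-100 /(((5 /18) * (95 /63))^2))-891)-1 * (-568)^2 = -2960873467 /9025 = -328074.62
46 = 46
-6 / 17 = -0.35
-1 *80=-80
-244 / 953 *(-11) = 2684 / 953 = 2.82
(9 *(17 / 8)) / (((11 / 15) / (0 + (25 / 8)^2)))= 254.68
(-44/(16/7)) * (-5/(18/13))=5005/72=69.51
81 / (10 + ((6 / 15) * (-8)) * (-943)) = 45 / 1682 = 0.03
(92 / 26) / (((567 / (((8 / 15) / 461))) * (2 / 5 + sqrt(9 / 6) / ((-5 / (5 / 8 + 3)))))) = -85376 * sqrt(6) / 20500321023 -94208 / 20500321023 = -0.00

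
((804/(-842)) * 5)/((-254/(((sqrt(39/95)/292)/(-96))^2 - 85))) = -141711223602329/88696212963328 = -1.60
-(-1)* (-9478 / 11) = -9478 / 11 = -861.64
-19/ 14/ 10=-19/ 140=-0.14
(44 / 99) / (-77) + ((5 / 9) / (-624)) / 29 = -0.01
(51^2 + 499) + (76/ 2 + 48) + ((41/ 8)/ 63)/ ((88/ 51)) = 47102521/ 14784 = 3186.05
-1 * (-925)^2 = -855625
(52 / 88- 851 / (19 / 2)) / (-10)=37197 / 4180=8.90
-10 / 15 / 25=-2 / 75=-0.03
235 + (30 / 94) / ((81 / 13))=298280 / 1269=235.05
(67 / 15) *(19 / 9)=1273 / 135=9.43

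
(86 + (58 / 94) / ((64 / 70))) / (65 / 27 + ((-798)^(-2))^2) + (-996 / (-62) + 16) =193639164712318885 / 2844793227104194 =68.07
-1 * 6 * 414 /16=-621 /4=-155.25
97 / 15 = 6.47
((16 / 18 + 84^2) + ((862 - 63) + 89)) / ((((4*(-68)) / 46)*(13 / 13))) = -205574 / 153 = -1343.62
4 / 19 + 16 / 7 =332 / 133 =2.50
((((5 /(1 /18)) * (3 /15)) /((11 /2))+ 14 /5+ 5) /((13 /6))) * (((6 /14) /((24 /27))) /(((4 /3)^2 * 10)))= 63423 /457600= 0.14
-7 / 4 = -1.75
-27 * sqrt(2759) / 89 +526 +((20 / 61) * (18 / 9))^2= 510.50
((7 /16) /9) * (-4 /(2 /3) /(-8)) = 7 /192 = 0.04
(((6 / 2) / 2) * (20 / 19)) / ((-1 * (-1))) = 30 / 19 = 1.58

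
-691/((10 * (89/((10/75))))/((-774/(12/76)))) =1129094/2225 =507.46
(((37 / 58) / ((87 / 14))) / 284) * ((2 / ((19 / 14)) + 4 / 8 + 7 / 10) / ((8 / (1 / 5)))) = 32893 / 1361410800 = 0.00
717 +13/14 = 10051/14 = 717.93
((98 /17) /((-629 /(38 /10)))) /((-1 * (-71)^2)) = 1862 /269517065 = 0.00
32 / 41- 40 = -1608 / 41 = -39.22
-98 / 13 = -7.54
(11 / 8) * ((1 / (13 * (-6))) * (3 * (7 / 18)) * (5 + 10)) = -385 / 1248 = -0.31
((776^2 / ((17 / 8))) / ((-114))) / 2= -1204352 / 969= -1242.88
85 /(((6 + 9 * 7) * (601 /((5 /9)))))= 425 /373221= 0.00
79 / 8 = 9.88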